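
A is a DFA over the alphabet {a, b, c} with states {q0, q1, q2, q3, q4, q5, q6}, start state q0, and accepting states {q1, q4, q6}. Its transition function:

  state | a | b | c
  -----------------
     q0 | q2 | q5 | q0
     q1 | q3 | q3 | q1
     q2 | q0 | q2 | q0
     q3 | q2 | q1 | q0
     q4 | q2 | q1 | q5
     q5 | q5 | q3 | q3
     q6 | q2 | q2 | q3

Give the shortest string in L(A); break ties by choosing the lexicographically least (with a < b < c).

A breadth-first search from q0 reaches an accepting state first via the path q0 → q5 → q3 → q1 on input bbb.
No string of length < 3 is accepted (BFS exhausts all shorter strings without reaching an accepting state), and bbb is the lexicographically least accepting string of length 3.

bbb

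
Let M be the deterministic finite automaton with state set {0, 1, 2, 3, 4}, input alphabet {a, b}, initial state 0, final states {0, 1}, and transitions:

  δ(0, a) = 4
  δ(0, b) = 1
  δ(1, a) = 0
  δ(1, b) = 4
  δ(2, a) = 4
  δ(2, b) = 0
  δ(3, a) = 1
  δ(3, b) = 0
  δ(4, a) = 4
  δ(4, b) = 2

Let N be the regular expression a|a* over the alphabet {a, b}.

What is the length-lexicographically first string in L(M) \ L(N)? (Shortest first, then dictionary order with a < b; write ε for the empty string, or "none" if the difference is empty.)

The string b is accepted by M but not by N.
No shorter string lies in the difference, and b is the lexicographically first length-1 string in L(M) \ L(N).

b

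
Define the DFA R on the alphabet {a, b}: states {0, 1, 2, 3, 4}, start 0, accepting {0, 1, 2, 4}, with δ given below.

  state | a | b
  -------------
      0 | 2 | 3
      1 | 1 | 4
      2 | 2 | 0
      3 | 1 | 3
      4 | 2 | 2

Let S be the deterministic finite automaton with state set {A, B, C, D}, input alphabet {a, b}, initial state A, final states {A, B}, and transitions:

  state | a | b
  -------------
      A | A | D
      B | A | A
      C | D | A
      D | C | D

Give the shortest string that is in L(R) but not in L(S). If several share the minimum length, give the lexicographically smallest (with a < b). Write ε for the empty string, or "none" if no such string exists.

ab

The string ab is accepted by R but not by S.
No shorter string lies in the difference, and ab is the lexicographically first length-2 string in L(R) \ L(S).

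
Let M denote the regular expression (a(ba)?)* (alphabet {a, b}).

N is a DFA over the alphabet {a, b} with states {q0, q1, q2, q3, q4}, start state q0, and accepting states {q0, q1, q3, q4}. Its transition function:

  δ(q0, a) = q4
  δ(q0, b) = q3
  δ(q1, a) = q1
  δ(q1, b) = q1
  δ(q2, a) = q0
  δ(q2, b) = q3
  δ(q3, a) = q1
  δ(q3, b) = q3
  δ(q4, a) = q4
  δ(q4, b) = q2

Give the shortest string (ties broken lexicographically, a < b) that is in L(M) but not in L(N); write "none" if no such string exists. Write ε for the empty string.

none

Converting the expression M to a DFA (subset construction, then merging equivalent states) gives the minimal DFA with states {m0, m1, m2, m3}, start state m0, accepting states {m0, m1} and transitions m0: a→m1, b→m2; m1: a→m1, b→m3; m2: a→m2, b→m2; m3: a→m0, b→m2.
Exploring the product automaton M × N from the start pair (m0, q0), following both machines on each input symbol, reaches 5 state pairs: (m0, q0), (m1, q4), (m2, q3), (m3, q2), (m2, q1).
M accepts in {m0, m1} and N accepts in {q0, q1, q3, q4}. The reachable pairs whose M-component is accepting are (m0, q0), (m1, q4); in each of them the N-component is accepting too, so the product for L(M) \ L(N) (M-component accepting, N-component rejecting) has no reachable accepting pair and the difference is empty.
So every string accepted by M is also accepted by N: L(M) \ L(N) = ∅ and there is no such string.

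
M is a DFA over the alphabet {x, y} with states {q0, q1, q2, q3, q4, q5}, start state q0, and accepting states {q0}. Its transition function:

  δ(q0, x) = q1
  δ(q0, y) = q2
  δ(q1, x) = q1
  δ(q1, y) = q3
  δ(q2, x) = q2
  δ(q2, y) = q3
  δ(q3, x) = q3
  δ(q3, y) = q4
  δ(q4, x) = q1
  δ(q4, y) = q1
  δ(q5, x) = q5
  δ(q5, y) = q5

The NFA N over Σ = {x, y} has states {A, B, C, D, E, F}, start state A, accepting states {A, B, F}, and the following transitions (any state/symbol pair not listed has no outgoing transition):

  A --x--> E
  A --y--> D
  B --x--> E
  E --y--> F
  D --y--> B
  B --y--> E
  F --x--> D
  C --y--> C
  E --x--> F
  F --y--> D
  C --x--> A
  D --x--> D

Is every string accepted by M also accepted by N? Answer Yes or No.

Exploring the product automaton M × N from the start pair (q0, A), following both machines on each input symbol, reaches 14 state pairs: (q0, A), (q1, E), (q2, D), (q1, F), (q3, F), (q3, B), (q1, D), (q3, D), (q4, D), (q3, E), (q4, E), (q4, B), (q1, B), (q4, F).
M accepts in {q0} and N accepts in {A, B, F}. The reachable pairs whose M-component is accepting are (q0, A); in each of them the N-component is accepting too, so the product for L(M) \ L(N) (M-component accepting, N-component rejecting) has no reachable accepting pair and the difference is empty.
Hence every string in L(M) is also in L(N).

Yes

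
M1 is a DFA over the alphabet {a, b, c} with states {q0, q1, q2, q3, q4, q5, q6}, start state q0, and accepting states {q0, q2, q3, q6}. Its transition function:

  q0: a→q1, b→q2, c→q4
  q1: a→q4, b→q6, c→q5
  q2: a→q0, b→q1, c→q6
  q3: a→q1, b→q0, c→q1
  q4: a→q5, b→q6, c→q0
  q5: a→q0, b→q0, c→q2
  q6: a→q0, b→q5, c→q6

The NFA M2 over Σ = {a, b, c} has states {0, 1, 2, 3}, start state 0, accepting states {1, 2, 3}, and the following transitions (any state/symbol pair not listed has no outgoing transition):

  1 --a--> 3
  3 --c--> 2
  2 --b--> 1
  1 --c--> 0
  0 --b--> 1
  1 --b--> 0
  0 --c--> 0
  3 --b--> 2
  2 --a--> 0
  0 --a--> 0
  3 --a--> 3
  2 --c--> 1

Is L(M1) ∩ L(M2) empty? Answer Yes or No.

No

The string b is accepted by both M1 and M2.
Hence L(M1) ∩ L(M2) ≠ ∅.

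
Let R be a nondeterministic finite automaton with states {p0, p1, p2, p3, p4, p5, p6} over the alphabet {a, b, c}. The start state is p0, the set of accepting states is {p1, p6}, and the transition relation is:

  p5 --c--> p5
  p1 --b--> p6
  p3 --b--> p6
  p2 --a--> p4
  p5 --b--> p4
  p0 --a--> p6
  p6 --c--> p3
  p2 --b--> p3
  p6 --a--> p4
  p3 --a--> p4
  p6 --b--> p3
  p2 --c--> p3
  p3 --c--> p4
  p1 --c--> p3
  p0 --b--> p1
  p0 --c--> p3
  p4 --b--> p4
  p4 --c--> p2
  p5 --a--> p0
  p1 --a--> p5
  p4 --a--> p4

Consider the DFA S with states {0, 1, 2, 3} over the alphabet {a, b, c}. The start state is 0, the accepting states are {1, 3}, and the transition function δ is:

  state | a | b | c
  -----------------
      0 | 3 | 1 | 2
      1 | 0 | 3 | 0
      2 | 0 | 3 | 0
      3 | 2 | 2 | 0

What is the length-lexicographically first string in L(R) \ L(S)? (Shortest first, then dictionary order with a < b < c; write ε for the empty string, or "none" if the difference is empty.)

The string baaa is accepted by R but not by S.
No shorter string lies in the difference, and baaa is the lexicographically first length-4 string in L(R) \ L(S).

baaa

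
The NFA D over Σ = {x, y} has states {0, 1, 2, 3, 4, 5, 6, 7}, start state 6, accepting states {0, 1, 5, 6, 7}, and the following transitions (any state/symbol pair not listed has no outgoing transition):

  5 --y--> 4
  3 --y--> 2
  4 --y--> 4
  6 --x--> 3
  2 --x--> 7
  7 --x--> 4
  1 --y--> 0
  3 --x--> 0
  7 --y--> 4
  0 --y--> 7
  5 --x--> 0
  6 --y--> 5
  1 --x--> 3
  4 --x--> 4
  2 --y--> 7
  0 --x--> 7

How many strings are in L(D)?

The useful subgraph on states {0, 2, 3, 5, 6, 7} is acyclic, so L(D) is finite; the longest accepting path visits 4 useful states, giving maximum string length 3.
Counting accepting paths from 6 by length: 1 of length 0, 1 of length 1, 2 of length 2, 6 of length 3. Total 10.

10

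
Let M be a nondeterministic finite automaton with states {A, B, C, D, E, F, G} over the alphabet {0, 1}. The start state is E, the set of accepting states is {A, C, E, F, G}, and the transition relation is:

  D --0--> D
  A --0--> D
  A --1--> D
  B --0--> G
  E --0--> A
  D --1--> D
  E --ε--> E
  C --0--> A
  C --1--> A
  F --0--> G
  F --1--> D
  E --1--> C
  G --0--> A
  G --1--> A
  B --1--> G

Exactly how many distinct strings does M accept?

5

The useful subgraph on states {A, C, E} is acyclic, so L(M) is finite; the longest accepting path visits 3 useful states, giving maximum string length 2.
Counting accepting paths from E by length: 1 of length 0, 2 of length 1, 2 of length 2. Total 5.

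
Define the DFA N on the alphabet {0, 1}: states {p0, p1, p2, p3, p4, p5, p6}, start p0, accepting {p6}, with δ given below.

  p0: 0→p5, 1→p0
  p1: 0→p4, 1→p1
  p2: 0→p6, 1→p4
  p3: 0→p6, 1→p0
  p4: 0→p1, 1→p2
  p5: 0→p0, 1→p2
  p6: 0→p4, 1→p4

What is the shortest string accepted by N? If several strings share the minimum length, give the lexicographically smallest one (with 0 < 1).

A breadth-first search from p0 reaches an accepting state first via the path p0 → p5 → p2 → p6 on input 010.
No string of length < 3 is accepted (BFS exhausts all shorter strings without reaching an accepting state), and 010 is the lexicographically least accepting string of length 3.

010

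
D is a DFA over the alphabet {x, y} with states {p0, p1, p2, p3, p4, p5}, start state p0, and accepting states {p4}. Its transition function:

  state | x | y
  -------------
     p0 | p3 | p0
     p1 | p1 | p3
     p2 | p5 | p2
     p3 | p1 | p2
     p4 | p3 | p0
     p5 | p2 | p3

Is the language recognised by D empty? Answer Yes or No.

The states reachable from the start state are {p0, p1, p2, p3, p5}.
None of the accepting states {p4} is reachable, so no string is accepted and L(D) = ∅.

Yes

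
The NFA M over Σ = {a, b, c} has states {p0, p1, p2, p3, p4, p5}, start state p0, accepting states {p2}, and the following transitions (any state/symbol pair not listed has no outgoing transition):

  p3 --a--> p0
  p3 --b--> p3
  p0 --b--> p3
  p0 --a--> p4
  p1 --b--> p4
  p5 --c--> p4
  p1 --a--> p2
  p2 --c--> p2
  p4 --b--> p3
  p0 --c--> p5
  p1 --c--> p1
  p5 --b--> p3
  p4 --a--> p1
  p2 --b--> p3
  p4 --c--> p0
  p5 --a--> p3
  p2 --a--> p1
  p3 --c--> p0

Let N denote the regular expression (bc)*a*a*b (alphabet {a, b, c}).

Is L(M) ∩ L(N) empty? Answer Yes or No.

Converting the expression N to a DFA (subset construction, then merging equivalent states) gives the minimal DFA with states {n0, n1, n2, n3, n4}, start state n0, accepting states {n2, n4} and transitions n0: a→n1, b→n2, c→n3; n1: a→n1, b→n4, c→n3; n2: a→n3, b→n3, c→n0; n3: a→n3, b→n3, c→n3; n4: a→n3, b→n3, c→n3.
Exploring the product automaton M × N from the start pair (p0, n0), following both machines on each input symbol, reaches 13 state pairs: (p0, n0), (p4, n1), (p3, n2), (p5, n3), (p1, n1), (p3, n4), (p0, n3), (p3, n3), (p4, n3), (p2, n1), (p4, n4), (p1, n3), (p2, n3).
M accepts in {p2} and N accepts in {n2, n4}; no reachable pair has both components accepting, so no string drives both machines to acceptance simultaneously and L(M) ∩ L(N) = ∅.
So no string is accepted by both, and the intersection is empty.

Yes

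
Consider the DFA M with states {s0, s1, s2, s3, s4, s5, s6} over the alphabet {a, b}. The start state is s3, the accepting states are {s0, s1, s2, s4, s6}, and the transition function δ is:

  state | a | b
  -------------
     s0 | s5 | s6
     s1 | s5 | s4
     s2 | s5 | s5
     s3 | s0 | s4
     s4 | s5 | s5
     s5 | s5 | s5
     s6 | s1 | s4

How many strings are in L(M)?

The useful subgraph on states {s0, s1, s3, s4, s6} is acyclic, so L(M) is finite; the longest accepting path visits 5 useful states, giving maximum string length 4.
Counting accepting paths from s3 by length: 2 of length 1, 1 of length 2, 2 of length 3, 1 of length 4. Total 6.

6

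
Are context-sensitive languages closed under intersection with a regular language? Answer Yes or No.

Every regular language is context-sensitive, and context-sensitive languages are closed under intersection (an LBA runs the DFA check and then the LBA for L on the same linear tape).
So the context-sensitive languages are closed under intersection with a regular language.

Yes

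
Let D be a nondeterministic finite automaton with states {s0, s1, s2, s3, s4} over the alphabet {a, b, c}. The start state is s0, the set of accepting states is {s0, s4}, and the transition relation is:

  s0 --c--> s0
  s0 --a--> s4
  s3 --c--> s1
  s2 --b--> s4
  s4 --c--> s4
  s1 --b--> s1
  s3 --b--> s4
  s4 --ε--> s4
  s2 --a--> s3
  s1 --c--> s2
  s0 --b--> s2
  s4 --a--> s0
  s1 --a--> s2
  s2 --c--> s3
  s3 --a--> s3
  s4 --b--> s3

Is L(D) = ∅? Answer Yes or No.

The empty string ε is accepted: the run s0 ends in the accepting state s0.
Since at least one string is accepted, L(D) is not empty.

No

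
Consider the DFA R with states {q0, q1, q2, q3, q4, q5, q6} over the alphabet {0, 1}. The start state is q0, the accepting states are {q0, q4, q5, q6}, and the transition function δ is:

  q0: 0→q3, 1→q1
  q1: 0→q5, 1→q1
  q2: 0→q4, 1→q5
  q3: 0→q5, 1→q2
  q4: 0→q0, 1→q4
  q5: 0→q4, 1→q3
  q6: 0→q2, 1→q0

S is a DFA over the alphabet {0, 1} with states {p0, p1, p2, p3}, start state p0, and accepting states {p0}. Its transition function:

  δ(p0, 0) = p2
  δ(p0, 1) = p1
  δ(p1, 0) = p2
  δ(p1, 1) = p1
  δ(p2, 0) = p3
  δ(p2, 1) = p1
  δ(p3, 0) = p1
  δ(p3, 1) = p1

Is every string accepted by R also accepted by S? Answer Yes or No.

The string 00 is in L(R) but not in L(S).
So L(R) ⊄ L(S).

No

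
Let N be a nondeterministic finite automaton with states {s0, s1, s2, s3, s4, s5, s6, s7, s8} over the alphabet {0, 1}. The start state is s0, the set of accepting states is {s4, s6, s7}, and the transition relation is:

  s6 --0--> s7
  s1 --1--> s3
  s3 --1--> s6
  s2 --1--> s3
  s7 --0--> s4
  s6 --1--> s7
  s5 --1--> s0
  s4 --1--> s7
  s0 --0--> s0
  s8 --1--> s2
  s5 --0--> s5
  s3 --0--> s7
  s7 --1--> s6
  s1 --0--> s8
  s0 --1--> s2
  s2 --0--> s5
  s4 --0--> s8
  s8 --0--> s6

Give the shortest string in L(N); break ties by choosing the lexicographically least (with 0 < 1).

A breadth-first search from s0 reaches an accepting state first via the path s0 → s2 → s3 → s7 on input 110.
No string of length < 3 is accepted (BFS exhausts all shorter strings without reaching an accepting state), and 110 is the lexicographically least accepting string of length 3.

110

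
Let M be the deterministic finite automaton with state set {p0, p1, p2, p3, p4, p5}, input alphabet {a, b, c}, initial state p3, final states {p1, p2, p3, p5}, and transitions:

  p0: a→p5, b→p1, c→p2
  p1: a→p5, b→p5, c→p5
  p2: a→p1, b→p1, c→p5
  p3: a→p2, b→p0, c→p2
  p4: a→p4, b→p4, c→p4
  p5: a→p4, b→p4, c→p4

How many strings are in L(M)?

The useful subgraph on states {p0, p1, p2, p3, p5} is acyclic, so L(M) is finite; the longest accepting path visits 5 useful states, giving maximum string length 4.
Counting accepting paths from p3 by length: 1 of length 0, 2 of length 1, 9 of length 2, 18 of length 3, 6 of length 4. Total 36.

36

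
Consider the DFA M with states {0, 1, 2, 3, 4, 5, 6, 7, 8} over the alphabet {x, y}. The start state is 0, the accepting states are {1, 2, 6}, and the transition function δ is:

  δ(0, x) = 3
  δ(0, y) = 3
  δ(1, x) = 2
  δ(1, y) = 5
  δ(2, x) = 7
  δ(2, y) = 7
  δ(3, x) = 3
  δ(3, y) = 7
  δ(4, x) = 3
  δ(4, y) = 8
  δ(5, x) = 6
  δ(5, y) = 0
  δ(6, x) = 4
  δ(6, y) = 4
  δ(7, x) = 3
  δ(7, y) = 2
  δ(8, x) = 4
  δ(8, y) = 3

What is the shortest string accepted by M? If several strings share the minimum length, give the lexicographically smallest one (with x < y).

A breadth-first search from 0 reaches an accepting state first via the path 0 → 3 → 7 → 2 on input xyy.
No string of length < 3 is accepted (BFS exhausts all shorter strings without reaching an accepting state), and xyy is the lexicographically least accepting string of length 3.

xyy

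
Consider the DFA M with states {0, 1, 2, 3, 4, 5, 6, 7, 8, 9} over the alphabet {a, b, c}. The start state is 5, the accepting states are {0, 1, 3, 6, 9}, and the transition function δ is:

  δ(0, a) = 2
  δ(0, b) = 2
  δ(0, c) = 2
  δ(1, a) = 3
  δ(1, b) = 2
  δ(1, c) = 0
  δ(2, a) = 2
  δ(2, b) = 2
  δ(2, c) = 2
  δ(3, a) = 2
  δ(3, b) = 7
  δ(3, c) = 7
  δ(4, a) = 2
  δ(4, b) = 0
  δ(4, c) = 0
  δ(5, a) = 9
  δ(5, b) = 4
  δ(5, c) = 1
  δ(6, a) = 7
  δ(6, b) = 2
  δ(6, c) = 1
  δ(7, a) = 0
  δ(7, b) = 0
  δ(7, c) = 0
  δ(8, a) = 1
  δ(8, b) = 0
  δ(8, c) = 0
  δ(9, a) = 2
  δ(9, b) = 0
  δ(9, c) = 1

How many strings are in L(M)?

22

The useful subgraph on states {0, 1, 3, 4, 5, 7, 9} is acyclic, so L(M) is finite; the longest accepting path visits 6 useful states, giving maximum string length 5.
Counting accepting paths from 5 by length: 2 of length 1, 6 of length 2, 2 of length 3, 6 of length 4, 6 of length 5. Total 22.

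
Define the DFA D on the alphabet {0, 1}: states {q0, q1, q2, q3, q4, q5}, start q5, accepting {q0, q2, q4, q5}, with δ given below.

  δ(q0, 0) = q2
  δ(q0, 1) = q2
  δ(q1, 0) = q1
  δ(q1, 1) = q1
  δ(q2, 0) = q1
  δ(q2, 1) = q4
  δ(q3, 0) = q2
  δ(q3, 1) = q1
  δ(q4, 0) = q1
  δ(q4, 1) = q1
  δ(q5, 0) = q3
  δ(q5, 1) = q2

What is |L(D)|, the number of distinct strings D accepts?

The useful subgraph on states {q2, q3, q4, q5} is acyclic, so L(D) is finite; the longest accepting path visits 4 useful states, giving maximum string length 3.
Counting accepting paths from q5 by length: 1 of length 0, 1 of length 1, 2 of length 2, 1 of length 3. Total 5.

5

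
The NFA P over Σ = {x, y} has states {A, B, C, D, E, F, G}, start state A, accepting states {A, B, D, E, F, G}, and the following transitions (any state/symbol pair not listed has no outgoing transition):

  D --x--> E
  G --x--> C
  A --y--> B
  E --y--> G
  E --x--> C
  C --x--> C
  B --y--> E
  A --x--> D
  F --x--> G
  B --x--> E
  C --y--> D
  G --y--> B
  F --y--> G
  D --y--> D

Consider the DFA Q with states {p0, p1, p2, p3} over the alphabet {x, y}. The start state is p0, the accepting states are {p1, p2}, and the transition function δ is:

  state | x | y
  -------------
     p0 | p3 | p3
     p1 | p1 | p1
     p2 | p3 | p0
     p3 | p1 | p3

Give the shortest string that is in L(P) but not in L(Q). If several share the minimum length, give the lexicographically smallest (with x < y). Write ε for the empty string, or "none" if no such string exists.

The empty string ε is accepted by P but not by Q.
Since ε is the unique shortest string, it is the required witness.

ε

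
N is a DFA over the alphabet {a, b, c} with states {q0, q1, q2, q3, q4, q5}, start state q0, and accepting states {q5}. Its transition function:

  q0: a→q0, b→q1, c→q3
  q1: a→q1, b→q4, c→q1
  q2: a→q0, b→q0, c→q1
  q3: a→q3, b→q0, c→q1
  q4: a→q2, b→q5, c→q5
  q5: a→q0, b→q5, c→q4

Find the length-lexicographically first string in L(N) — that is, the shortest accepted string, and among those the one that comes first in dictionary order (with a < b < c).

A breadth-first search from q0 reaches an accepting state first via the path q0 → q1 → q4 → q5 on input bbb.
No string of length < 3 is accepted (BFS exhausts all shorter strings without reaching an accepting state), and bbb is the lexicographically least accepting string of length 3.

bbb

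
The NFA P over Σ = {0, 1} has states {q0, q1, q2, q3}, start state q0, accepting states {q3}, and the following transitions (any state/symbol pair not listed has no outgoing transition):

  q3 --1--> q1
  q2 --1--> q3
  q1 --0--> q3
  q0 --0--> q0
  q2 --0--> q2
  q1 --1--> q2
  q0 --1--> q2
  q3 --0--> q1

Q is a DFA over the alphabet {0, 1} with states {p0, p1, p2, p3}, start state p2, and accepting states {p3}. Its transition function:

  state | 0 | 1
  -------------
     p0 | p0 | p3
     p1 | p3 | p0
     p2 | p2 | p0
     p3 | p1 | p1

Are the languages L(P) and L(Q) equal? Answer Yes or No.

Exploring the product automaton P × Q from the start pair (q0, p2), following both machines on each input symbol, reaches 4 state pairs: (q0, p2), (q2, p0), (q3, p3), (q1, p1).
P accepts in {q3} and Q accepts in {p3}. In every reachable pair the two components are either both accepting — (q3, p3) — or both non-accepting, so no string is accepted by exactly one of the machines: L(P) \ L(Q) and L(Q) \ L(P) are both empty.
Hence every string is accepted by P iff it is accepted by Q, and the two languages coincide.

Yes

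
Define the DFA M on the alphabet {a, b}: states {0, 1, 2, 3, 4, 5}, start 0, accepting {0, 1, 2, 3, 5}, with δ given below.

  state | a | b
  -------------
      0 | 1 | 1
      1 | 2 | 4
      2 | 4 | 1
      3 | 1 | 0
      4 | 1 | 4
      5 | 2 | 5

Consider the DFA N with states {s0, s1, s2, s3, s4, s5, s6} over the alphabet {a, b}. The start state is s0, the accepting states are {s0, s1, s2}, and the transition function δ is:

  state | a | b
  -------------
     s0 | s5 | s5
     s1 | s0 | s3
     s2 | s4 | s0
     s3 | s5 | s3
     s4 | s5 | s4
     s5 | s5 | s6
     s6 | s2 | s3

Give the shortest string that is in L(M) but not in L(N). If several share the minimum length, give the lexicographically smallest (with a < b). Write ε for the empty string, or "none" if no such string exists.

The string a is accepted by M but not by N.
No shorter string lies in the difference, and a is the lexicographically first length-1 string in L(M) \ L(N).

a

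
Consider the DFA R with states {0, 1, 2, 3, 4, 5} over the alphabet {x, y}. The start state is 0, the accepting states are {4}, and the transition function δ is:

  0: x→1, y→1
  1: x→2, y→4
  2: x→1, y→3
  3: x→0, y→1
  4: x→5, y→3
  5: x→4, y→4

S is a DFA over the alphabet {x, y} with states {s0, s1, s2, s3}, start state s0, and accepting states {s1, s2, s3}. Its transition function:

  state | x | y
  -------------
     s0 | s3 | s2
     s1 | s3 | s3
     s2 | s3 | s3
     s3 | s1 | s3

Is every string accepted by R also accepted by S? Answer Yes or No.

Exploring the product automaton R × S from the start pair (0, s0), following both machines on each input symbol, reaches 10 state pairs: (0, s0), (1, s3), (1, s2), (2, s1), (4, s3), (2, s3), (3, s3), (5, s1), (1, s1), (0, s1).
R accepts in {4} and S accepts in {s1, s2, s3}. The reachable pairs whose R-component is accepting are (4, s3); in each of them the S-component is accepting too, so the product for L(R) \ L(S) (R-component accepting, S-component rejecting) has no reachable accepting pair and the difference is empty.
Hence every string in L(R) is also in L(S).

Yes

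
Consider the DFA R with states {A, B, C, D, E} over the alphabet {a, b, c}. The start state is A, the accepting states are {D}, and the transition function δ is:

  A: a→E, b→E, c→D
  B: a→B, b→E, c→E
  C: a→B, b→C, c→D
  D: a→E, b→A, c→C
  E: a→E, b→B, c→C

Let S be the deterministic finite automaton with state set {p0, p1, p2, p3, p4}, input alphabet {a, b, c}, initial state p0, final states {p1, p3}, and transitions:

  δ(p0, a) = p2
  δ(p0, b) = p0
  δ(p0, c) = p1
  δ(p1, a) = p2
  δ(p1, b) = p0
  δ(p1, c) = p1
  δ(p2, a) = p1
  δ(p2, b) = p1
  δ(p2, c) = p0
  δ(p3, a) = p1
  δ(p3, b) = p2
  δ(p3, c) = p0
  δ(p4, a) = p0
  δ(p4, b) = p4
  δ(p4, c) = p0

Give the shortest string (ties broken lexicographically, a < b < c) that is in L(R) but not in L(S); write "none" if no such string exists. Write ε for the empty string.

none

Exploring the product automaton R × S from the start pair (A, p0), following both machines on each input symbol, reaches 10 state pairs: (A, p0), (E, p2), (E, p0), (D, p1), (E, p1), (B, p1), (C, p0), (B, p0), (C, p1), (B, p2).
R accepts in {D} and S accepts in {p1, p3}. The reachable pairs whose R-component is accepting are (D, p1); in each of them the S-component is accepting too, so the product for L(R) \ L(S) (R-component accepting, S-component rejecting) has no reachable accepting pair and the difference is empty.
So every string accepted by R is also accepted by S: L(R) \ L(S) = ∅ and there is no such string.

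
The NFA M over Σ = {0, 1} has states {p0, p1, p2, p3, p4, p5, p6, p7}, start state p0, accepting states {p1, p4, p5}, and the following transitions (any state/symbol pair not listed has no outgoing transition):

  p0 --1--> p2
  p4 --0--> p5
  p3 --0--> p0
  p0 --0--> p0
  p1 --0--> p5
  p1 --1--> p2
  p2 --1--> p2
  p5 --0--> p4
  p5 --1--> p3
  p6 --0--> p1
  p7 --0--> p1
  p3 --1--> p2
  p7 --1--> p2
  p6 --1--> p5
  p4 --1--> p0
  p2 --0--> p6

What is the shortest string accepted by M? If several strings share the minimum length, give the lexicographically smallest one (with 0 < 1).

100

A breadth-first search from p0 reaches an accepting state first via the path p0 → p2 → p6 → p1 on input 100.
No string of length < 3 is accepted (BFS exhausts all shorter strings without reaching an accepting state), and 100 is the lexicographically least accepting string of length 3.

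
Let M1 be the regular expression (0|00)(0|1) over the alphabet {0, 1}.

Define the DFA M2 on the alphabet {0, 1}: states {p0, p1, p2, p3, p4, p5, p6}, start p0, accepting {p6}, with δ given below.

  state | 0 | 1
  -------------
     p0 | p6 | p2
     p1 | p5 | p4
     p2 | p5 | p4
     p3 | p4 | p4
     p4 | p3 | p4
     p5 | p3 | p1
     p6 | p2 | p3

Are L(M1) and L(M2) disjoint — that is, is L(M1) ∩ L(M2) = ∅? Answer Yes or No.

Converting the expression M1 to a DFA (subset construction, then merging equivalent states) gives the minimal DFA with states {r0, r1, r2, r3, r4}, start state r0, accepting states {r3, r4} and transitions r0: 0→r1, 1→r2; r1: 0→r3, 1→r4; r2: 0→r2, 1→r2; r3: 0→r4, 1→r4; r4: 0→r2, 1→r2.
Exploring the product automaton M1 × M2 from the start pair (r0, p0), following both machines on each input symbol, reaches 11 state pairs: (r0, p0), (r1, p6), (r2, p2), (r3, p2), (r4, p3), (r2, p5), (r2, p4), (r4, p5), (r4, p4), (r2, p3), (r2, p1).
M1 accepts in {r3, r4} and M2 accepts in {p6}; no reachable pair has both components accepting, so no string drives both machines to acceptance simultaneously and L(M1) ∩ L(M2) = ∅.
So no string is accepted by both, and the intersection is empty.

Yes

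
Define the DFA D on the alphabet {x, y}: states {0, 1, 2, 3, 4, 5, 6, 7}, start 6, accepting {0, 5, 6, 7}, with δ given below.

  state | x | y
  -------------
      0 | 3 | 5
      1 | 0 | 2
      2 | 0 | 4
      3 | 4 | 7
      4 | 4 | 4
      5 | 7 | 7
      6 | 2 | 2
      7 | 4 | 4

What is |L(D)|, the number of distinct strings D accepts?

The useful subgraph on states {0, 2, 3, 5, 6, 7} is acyclic, so L(D) is finite; the longest accepting path visits 5 useful states, giving maximum string length 4.
Counting accepting paths from 6 by length: 1 of length 0, 2 of length 2, 2 of length 3, 6 of length 4. Total 11.

11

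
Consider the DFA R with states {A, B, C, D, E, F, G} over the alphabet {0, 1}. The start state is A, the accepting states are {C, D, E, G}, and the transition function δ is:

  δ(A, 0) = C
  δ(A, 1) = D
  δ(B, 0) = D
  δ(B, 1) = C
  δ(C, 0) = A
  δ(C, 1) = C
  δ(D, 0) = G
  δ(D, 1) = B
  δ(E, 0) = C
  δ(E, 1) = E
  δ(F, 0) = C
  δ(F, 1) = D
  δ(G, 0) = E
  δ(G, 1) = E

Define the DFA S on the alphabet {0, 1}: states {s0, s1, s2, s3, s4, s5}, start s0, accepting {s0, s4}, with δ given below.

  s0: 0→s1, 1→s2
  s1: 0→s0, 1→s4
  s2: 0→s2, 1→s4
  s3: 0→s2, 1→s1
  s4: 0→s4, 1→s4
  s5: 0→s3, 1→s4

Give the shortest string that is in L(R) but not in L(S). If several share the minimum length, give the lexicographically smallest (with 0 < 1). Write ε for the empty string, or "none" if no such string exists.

The string 0 is accepted by R but not by S.
No shorter string lies in the difference, and 0 is the lexicographically first length-1 string in L(R) \ L(S).

0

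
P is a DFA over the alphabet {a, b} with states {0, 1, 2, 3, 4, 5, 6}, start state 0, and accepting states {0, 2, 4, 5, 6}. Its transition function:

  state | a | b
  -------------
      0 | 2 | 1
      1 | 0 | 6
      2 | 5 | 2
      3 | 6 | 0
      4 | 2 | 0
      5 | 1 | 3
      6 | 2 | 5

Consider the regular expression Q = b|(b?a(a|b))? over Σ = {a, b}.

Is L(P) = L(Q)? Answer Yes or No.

The string a is accepted by P but rejected by Q.
So L(P) ≠ L(Q).

No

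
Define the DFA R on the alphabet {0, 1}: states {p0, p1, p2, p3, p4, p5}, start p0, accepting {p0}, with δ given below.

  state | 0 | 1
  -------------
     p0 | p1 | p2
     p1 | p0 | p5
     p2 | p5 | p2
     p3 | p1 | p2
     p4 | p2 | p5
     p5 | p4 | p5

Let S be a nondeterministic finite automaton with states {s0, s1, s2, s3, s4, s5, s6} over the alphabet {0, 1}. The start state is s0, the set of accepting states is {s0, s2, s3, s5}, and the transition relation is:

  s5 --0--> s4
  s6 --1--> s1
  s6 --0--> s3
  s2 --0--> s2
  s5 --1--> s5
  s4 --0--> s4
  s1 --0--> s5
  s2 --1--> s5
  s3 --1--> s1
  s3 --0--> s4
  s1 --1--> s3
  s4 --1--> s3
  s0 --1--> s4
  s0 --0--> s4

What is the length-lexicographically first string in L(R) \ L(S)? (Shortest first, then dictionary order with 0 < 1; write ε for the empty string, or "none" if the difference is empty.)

The string 00 is accepted by R but not by S.
No shorter string lies in the difference, and 00 is the lexicographically first length-2 string in L(R) \ L(S).

00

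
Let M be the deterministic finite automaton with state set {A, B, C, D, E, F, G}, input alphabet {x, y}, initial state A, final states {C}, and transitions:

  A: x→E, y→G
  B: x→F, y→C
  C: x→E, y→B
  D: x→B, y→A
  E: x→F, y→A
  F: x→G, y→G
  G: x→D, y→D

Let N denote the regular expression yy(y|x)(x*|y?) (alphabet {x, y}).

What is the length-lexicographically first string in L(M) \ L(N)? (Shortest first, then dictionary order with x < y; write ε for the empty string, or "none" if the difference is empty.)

The string yxxy is accepted by M but not by N.
No shorter string lies in the difference, and yxxy is the lexicographically first length-4 string in L(M) \ L(N).

yxxy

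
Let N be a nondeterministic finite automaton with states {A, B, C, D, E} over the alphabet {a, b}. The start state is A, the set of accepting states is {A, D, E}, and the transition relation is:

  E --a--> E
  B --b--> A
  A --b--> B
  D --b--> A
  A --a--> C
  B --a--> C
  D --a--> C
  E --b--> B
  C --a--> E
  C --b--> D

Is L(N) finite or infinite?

infinite

State A is reachable from the start and can reach an accepting state, and it lies on the cycle A → B → A.
Traversing that cycle any number of times yields accepted strings of unbounded length, so the language is infinite.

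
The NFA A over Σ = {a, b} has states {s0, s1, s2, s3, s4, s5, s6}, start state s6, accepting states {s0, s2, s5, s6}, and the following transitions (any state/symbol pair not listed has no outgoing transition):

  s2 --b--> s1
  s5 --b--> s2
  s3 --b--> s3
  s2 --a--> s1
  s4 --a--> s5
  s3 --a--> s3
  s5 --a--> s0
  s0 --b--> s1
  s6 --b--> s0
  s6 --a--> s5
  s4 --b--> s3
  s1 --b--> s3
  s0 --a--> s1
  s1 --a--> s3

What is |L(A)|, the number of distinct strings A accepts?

The useful subgraph on states {s0, s2, s5, s6} is acyclic, so L(A) is finite; the longest accepting path visits 3 useful states, giving maximum string length 2.
Counting accepting paths from s6 by length: 1 of length 0, 2 of length 1, 2 of length 2. Total 5.

5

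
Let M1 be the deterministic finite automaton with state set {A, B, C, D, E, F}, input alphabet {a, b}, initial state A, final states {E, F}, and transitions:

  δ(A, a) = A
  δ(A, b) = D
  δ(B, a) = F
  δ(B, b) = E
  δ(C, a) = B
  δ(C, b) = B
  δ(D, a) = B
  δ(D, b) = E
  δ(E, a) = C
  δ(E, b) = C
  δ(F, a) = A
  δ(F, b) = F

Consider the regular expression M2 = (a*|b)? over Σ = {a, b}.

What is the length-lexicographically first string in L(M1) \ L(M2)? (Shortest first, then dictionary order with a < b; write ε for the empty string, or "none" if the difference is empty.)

The string bb is accepted by M1 but not by M2.
No shorter string lies in the difference, and bb is the lexicographically first length-2 string in L(M1) \ L(M2).

bb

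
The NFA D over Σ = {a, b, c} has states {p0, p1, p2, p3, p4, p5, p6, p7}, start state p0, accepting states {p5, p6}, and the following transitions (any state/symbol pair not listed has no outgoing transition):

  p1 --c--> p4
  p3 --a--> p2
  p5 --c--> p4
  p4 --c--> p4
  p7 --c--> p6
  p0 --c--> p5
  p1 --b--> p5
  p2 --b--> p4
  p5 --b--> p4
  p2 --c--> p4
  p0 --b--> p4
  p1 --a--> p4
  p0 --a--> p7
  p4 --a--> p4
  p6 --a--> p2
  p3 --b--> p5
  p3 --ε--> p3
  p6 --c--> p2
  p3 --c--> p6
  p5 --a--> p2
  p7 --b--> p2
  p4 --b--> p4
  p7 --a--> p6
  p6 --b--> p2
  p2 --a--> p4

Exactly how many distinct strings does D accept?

3

The useful subgraph on states {p0, p5, p6, p7} is acyclic, so L(D) is finite; the longest accepting path visits 3 useful states, giving maximum string length 2.
Counting accepting paths from p0 by length: 1 of length 1, 2 of length 2. Total 3.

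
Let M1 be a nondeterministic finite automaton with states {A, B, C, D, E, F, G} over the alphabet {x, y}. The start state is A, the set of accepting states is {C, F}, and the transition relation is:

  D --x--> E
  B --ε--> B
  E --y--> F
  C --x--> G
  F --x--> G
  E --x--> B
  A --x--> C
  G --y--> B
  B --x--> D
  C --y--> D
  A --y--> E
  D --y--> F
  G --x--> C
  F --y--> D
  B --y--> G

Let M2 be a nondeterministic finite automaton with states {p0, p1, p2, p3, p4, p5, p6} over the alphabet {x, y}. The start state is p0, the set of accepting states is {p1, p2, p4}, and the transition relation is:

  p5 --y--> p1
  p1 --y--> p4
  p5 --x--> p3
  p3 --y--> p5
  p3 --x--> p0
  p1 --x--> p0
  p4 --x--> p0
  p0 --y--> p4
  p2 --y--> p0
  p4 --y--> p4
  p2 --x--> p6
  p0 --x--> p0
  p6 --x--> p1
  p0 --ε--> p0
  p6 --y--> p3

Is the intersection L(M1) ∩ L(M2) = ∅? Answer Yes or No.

The string yy is accepted by both M1 and M2.
Hence L(M1) ∩ L(M2) ≠ ∅.

No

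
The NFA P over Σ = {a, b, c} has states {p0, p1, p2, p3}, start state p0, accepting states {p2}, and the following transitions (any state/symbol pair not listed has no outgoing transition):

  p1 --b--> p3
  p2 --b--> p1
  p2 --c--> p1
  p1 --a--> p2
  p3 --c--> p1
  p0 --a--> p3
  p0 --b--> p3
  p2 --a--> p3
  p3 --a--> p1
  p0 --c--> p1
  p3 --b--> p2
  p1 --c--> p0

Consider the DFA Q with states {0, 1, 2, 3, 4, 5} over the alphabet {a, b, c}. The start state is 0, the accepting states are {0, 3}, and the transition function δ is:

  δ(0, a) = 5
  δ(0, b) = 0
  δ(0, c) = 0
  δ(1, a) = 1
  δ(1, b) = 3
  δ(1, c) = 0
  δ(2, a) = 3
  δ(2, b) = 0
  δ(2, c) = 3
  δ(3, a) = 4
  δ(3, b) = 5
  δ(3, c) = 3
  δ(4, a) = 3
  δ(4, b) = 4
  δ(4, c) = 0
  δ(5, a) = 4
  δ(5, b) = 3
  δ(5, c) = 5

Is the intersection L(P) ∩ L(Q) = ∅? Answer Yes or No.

The string ab is accepted by both P and Q.
Hence L(P) ∩ L(Q) ≠ ∅.

No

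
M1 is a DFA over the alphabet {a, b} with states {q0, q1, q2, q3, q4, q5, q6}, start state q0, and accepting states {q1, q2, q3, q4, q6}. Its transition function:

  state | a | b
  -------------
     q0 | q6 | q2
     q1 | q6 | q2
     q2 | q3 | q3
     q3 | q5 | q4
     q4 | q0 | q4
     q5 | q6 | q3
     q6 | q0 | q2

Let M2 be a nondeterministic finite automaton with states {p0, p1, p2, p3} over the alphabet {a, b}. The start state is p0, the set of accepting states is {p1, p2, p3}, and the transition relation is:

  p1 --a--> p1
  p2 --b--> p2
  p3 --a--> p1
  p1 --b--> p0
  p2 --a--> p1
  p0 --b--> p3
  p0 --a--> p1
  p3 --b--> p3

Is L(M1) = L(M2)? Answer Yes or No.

The string ab is accepted by M1 but rejected by M2.
So L(M1) ≠ L(M2).

No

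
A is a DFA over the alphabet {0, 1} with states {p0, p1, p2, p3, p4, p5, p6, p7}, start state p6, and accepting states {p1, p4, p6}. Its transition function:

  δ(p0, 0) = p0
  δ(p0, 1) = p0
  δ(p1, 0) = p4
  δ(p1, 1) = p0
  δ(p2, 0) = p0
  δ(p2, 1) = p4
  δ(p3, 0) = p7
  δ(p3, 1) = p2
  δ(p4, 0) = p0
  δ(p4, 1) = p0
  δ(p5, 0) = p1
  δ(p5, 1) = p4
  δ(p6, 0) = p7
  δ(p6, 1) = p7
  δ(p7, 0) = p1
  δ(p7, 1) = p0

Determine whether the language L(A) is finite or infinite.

The useful states (reachable from p6 and able to reach an accepting state) are {p1, p4, p6, p7}.
Restricted to these states the transition graph has no cycle, so every accepting path has bounded length and L is finite.

finite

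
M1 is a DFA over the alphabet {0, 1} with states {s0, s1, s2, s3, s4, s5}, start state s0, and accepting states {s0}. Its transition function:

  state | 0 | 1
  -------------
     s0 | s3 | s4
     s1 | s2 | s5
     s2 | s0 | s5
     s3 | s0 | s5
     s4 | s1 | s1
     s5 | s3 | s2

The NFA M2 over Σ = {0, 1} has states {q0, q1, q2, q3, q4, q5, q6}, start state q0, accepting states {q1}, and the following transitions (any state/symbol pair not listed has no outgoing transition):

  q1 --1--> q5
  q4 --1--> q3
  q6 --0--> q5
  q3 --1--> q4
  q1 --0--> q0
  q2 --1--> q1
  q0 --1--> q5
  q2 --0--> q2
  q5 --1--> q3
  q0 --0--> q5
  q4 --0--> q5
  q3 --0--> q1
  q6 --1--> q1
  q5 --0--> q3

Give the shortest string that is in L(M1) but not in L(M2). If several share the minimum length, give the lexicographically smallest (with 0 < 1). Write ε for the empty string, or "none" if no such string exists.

ε

The empty string ε is accepted by M1 but not by M2.
Since ε is the unique shortest string, it is the required witness.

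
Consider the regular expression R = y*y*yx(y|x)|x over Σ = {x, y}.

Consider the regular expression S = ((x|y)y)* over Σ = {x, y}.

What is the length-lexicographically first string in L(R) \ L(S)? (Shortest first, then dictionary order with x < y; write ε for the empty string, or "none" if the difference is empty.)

The string x is accepted by R but not by S.
No shorter string lies in the difference, and x is the lexicographically first length-1 string in L(R) \ L(S).

x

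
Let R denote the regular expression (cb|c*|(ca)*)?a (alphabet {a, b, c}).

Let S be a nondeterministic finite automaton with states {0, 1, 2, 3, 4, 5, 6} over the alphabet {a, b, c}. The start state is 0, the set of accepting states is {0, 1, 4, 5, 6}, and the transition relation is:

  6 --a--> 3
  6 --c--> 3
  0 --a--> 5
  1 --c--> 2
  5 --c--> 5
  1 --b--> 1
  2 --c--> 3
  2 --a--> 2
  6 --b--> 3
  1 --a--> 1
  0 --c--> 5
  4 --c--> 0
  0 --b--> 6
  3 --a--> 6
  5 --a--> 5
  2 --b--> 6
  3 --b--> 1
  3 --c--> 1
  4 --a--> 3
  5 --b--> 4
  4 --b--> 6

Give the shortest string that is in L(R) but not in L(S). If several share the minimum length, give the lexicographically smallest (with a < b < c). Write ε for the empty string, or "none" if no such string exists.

The string cba is accepted by R but not by S.
No shorter string lies in the difference, and cba is the lexicographically first length-3 string in L(R) \ L(S).

cba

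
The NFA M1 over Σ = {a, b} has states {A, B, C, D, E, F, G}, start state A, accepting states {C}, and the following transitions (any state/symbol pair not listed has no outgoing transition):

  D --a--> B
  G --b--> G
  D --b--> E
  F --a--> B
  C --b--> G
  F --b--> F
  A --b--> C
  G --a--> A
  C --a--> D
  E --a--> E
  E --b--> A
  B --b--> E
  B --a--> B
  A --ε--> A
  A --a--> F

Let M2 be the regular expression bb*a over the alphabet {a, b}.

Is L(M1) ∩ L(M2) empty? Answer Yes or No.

Converting the expression M2 to a DFA (subset construction, then merging equivalent states) gives the minimal DFA with states {r0, r1, r2, r3}, start state r0, accepting states {r3} and transitions r0: a→r1, b→r2; r1: a→r1, b→r1; r2: a→r3, b→r2; r3: a→r1, b→r1.
Exploring the product automaton M1 × M2 from the start pair (A, r0), following both machines on each input symbol, reaches 12 state pairs: (A, r0), (F, r1), (C, r2), (B, r1), (D, r3), (G, r2), (E, r1), (A, r3), (A, r1), (C, r1), (D, r1), (G, r1).
M1 accepts in {C} and M2 accepts in {r3}; no reachable pair has both components accepting, so no string drives both machines to acceptance simultaneously and L(M1) ∩ L(M2) = ∅.
So no string is accepted by both, and the intersection is empty.

Yes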